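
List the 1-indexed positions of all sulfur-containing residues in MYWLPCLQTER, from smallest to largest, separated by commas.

1, 6

Cysteine (C, thiol) and methionine (M, thioether) are the two sulfur-containing amino acids.
Matching residues: M1, C6.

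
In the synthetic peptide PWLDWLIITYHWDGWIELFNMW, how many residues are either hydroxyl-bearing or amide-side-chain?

3

Hydroxyl-bearing: S, T, Y. Amide-side-chain: N, Q.
Hydroxyl-bearing residues here: T9, Y10 (2).
Amide-side-chain residues here: N20 (1).
The two groups share no amino acid, so total = 2 + 1 = 3.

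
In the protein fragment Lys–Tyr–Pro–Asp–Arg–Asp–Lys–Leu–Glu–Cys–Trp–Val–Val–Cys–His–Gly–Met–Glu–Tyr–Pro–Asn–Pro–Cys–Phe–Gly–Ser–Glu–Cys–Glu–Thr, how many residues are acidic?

Aspartate (D) and glutamate (E) have carboxylic-acid side chains and are the acidic amino acids.
Matching residues: Asp4, Asp6, Glu9, Glu18, Glu27, Glu29.

6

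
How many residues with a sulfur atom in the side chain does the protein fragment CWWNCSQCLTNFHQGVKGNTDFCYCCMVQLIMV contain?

Cysteine (C, thiol) and methionine (M, thioether) are the two sulfur-containing amino acids.
Matching residues: C1, C5, C8, C23, C25, C26, M27, M32.

8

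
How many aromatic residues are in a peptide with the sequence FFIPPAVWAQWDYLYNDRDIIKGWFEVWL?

F, W, and Y each carry an aromatic ring on the side chain.
Matching residues: F1, F2, W8, W11, Y13, Y15, W24, F25, W28.

9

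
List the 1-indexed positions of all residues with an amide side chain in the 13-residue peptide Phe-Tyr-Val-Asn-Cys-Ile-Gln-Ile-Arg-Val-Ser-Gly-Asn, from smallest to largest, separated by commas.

4, 7, 13

Only N (asparagine) and Q (glutamine) carry a side-chain carboxamide.
Matching residues: Asn4, Gln7, Asn13.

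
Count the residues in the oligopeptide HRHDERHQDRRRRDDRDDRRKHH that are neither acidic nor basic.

1

Acidic: D, E. Basic: K, R, H. All other residues are neither.
Matching residues: Q8.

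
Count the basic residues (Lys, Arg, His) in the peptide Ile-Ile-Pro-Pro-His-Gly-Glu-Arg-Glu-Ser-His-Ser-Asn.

Matching residues: His5, Arg8, His11.

3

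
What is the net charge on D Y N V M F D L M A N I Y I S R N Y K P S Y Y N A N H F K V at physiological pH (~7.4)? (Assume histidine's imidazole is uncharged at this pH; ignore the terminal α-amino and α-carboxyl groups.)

The side chains ionized at physiological pH are Lys/Arg (+1) and Asp/Glu (−1); with His treated as neutral, nothing else contributes.
Positive (K, R): R16, K19, K29 → +3.
Negative (D, E): D1, D7 → −2.
Net charge = (+3) + (−2) = +1.

+1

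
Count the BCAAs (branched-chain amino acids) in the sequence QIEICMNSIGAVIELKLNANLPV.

9

The BCAAs are Val, Leu, and Ile — aliphatic side chains with a branch point.
Matching residues: I2, I4, I9, V12, I13, L15, L17, L21, V23.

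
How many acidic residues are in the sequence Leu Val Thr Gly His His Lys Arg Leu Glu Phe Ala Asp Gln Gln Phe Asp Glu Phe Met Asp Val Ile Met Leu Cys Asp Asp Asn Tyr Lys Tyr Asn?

7

Only D (aspartate) and E (glutamate) carry a side-chain carboxylic acid.
Matching residues: Glu10, Asp13, Asp17, Glu18, Asp21, Asp27, Asp28.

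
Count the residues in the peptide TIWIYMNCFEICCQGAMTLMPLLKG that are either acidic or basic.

Acidic: D, E. Basic: H, K, R.
Acidic residues here: E10 (1).
Basic residues here: K24 (1).
The two groups share no amino acid, so total = 1 + 1 = 2.

2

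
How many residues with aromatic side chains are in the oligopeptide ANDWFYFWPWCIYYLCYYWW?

12

The aromatic amino acids are Phe (F, benzyl), Trp (W, indole), and Tyr (Y, phenol).
Matching residues: W4, F5, Y6, F7, W8, W10, Y13, Y14, Y17, Y18, W19, W20.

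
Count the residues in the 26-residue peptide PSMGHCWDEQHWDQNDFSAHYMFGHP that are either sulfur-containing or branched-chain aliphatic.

3

Sulfur-containing: C, M. Branched-chain aliphatic: I, L, V.
Sulfur-containing residues here: M3, C6, M22 (3).
Branched-chain aliphatic residues here: none (0).
The two groups share no amino acid, so total = 3 + 0 = 3.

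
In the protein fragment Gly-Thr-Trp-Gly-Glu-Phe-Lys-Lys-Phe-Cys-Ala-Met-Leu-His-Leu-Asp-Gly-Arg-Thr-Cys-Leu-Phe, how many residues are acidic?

Only D (aspartate) and E (glutamate) carry a side-chain carboxylic acid.
Matching residues: Glu5, Asp16.

2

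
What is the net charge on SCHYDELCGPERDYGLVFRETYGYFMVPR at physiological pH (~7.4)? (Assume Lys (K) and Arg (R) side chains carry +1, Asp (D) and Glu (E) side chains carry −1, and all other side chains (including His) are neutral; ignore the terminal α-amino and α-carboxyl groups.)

-2

Positive (K, R): R12, R19, R29 → +3.
Negative (D, E): D5, E6, E11, D13, E20 → −5.
Net charge = (+3) + (−5) = −2.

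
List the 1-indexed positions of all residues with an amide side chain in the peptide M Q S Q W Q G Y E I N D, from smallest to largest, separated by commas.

The amide-side-chain residues are Asn (N) and Gln (Q).
Matching residues: Q2, Q4, Q6, N11.

2, 4, 6, 11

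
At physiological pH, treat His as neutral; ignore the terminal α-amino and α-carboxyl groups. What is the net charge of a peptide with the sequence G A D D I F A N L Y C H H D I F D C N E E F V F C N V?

-6

At pH ~7.4 the Lys and Arg side chains are protonated (+1), the Asp and Glu side chains are deprotonated (−1), and with His taken as neutral all other side chains carry no charge.
Positive (K, R): none → +0.
Negative (D, E): D3, D4, D14, D17, E20, E21 → −6.
Net charge = (+0) + (−6) = −6.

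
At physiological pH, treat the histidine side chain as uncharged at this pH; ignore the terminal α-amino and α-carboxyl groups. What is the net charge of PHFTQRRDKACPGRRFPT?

Near pH 7.4, K and R contribute +1 each, D and E contribute −1 each, and every other side chain (His included, as stated) is uncharged.
Positive (K, R): R6, R7, K9, R14, R15 → +5.
Negative (D, E): D8 → −1.
Net charge = (+5) + (−1) = +4.

+4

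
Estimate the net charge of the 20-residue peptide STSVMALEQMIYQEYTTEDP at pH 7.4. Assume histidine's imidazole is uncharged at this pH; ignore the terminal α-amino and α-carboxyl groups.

-4

Near pH 7.4, K and R contribute +1 each, D and E contribute −1 each, and every other side chain (His included, as stated) is uncharged.
Positive (K, R): none → +0.
Negative (D, E): E8, E14, E18, D19 → −4.
Net charge = (+0) + (−4) = −4.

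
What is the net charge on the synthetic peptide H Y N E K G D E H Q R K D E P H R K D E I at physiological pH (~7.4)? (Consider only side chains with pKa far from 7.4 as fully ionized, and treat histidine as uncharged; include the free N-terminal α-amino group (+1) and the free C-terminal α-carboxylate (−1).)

The side chains ionized at physiological pH are Lys/Arg (+1) and Asp/Glu (−1); with His treated as neutral, nothing else contributes.
Positive (K, R): K5, R11, K12, R17, K18 → +5.
Negative (D, E): E4, D7, E8, D13, E14, D19, E20 → −7.
The N-terminus (+1) and C-terminus (−1) cancel.
Net charge = (+5) + (−7) = −2.

-2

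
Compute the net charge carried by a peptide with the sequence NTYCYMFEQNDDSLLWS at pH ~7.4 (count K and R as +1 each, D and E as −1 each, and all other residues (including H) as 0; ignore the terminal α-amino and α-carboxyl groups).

Positive (K, R): none → +0.
Negative (D, E): E8, D11, D12 → −3.
Net charge = (+0) + (−3) = −3.

-3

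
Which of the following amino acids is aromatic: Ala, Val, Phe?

Phe

F, W, and Y each carry an aromatic ring on the side chain.
Of the listed options, only Phe belongs to this group.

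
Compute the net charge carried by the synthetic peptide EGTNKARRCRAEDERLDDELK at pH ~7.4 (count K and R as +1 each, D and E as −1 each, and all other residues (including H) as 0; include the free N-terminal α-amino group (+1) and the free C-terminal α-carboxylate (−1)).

Positive (K, R): K5, R7, R8, R10, R15, K21 → +6.
Negative (D, E): E1, E12, D13, E14, D17, D18, E19 → −7.
The N-terminus (+1) and C-terminus (−1) cancel.
Net charge = (+6) + (−7) = −1.

-1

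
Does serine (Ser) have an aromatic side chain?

F, W, and Y each carry an aromatic ring on the side chain.
Serine is not in this group.

No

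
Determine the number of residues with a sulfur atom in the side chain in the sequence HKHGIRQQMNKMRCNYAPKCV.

The sulfur-bearing residues are cysteine (–SH) and methionine (–S–CH₃).
Matching residues: M9, M12, C14, C20.

4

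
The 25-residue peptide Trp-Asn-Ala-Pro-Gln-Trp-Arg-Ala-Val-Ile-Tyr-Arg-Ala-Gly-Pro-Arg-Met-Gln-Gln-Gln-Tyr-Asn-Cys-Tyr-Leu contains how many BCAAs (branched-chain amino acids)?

3

V, L, and I make up the branched-chain aliphatic group.
Matching residues: Val9, Ile10, Leu25.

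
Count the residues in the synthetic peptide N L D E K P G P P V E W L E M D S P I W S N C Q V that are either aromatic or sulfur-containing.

Aromatic: F, W, Y. Sulfur-containing: C, M.
Aromatic residues here: W12, W20 (2).
Sulfur-containing residues here: M15, C23 (2).
The two groups share no amino acid, so total = 2 + 2 = 4.

4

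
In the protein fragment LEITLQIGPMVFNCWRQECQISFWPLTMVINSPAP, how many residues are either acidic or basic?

3

Acidic: D, E. Basic: H, K, R.
Acidic residues here: E2, E18 (2).
Basic residues here: R16 (1).
The two groups share no amino acid, so total = 2 + 1 = 3.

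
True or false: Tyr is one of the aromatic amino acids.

Phenylalanine (F), tryptophan (W), and tyrosine (Y) have aromatic ring side chains.
Tyrosine is in this group.

True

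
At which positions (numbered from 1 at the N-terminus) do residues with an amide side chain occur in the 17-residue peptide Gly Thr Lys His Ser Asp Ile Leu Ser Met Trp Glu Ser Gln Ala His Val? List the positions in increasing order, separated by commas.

The amide-side-chain residues are Asn (N) and Gln (Q).
Matching residues: Gln14.

14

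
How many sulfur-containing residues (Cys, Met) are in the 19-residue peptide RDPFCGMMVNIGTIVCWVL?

Matching residues: C5, M7, M8, C16.

4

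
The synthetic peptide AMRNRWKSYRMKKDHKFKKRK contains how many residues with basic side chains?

12

The basic amino acids are Lys (K), Arg (R), and His (H).
Matching residues: R3, R5, K7, R10, K12, K13, H15, K16, K18, K19, R20, K21.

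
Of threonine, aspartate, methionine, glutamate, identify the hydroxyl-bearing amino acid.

The –OH-bearing residues are Ser, Thr (aliphatic alcohols), and Tyr (phenol).
Of the listed options, only threonine belongs to this group.

threonine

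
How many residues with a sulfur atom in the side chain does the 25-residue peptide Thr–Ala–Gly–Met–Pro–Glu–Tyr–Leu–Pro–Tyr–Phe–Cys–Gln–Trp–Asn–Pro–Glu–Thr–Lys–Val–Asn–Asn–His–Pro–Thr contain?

The sulfur-bearing residues are cysteine (–SH) and methionine (–S–CH₃).
Matching residues: Met4, Cys12.

2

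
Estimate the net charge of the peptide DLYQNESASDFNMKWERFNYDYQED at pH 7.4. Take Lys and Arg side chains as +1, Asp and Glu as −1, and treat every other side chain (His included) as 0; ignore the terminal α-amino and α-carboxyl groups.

-5

Positive (K, R): K14, R17 → +2.
Negative (D, E): D1, E6, D10, E16, D21, E24, D25 → −7.
Net charge = (+2) + (−7) = −5.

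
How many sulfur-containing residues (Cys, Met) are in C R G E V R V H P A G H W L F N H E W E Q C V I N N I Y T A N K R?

Matching residues: C1, C22.

2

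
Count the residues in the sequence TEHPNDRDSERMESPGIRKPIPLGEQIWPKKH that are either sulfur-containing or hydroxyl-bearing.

4

Sulfur-containing: C, M. Hydroxyl-bearing: S, T, Y.
Sulfur-containing residues here: M12 (1).
Hydroxyl-bearing residues here: T1, S9, S14 (3).
The two groups share no amino acid, so total = 1 + 3 = 4.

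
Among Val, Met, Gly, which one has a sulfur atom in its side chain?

Met

Only Cys (C) and Met (M) have a sulfur atom in the side chain.
Of the listed options, only Met belongs to this group.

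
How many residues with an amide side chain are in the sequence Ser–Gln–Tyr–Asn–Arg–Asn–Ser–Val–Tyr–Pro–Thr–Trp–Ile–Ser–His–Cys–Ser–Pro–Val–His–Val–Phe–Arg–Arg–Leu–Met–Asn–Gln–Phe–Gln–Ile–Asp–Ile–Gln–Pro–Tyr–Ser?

7

The amide-side-chain residues are Asn (N) and Gln (Q).
Matching residues: Gln2, Asn4, Asn6, Asn27, Gln28, Gln30, Gln34.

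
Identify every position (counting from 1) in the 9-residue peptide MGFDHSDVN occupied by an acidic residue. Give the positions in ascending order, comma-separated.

4, 7

Only D (aspartate) and E (glutamate) carry a side-chain carboxylic acid.
Matching residues: D4, D7.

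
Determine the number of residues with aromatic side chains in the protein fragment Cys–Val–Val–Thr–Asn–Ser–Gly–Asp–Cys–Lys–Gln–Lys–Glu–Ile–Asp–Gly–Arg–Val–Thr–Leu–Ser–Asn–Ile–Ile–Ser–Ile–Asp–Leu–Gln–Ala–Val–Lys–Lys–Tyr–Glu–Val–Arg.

Phenylalanine (F), tryptophan (W), and tyrosine (Y) have aromatic ring side chains.
Matching residues: Tyr34.

1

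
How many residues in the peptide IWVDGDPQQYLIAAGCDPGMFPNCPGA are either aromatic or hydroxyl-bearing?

3

Aromatic: F, W, Y. Hydroxyl-bearing: S, T, Y.
Aromatic residues here: W2, Y10, F21 (3).
Hydroxyl-bearing residues here: Y10 (1).
Y is in both groups, so the 1 Y residue must not be double-counted.
Total = 3 + 1 − 1 = 3.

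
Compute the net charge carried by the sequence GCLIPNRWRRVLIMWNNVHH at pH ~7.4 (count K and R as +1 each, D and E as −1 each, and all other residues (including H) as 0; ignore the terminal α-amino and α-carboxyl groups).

Positive (K, R): R7, R9, R10 → +3.
Negative (D, E): none → −0.
Net charge = (+3) + (−0) = +3.

+3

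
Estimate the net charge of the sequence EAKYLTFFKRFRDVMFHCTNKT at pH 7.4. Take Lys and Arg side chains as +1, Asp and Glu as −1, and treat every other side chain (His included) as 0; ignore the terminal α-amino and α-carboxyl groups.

+3

Positive (K, R): K3, K9, R10, R12, K21 → +5.
Negative (D, E): E1, D13 → −2.
Net charge = (+5) + (−2) = +3.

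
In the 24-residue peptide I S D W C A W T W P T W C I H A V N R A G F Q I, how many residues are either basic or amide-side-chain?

Basic: H, K, R. Amide-side-chain: N, Q.
Basic residues here: H15, R19 (2).
Amide-side-chain residues here: N18, Q23 (2).
The two groups share no amino acid, so total = 2 + 2 = 4.

4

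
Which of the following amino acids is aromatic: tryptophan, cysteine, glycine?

tryptophan

F, W, and Y each carry an aromatic ring on the side chain.
Of the listed options, only tryptophan belongs to this group.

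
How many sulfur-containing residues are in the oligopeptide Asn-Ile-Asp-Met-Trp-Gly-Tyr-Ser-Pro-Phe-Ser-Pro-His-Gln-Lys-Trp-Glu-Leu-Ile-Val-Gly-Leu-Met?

2

The sulfur-bearing residues are cysteine (–SH) and methionine (–S–CH₃).
Matching residues: Met4, Met23.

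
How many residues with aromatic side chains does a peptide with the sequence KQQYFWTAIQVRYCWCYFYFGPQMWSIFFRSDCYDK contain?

F, W, and Y each carry an aromatic ring on the side chain.
Matching residues: Y4, F5, W6, Y13, W15, Y17, F18, Y19, F20, W25, F28, F29, Y34.

13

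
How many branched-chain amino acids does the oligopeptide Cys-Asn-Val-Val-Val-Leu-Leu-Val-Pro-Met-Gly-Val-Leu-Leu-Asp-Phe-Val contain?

10

Valine (V), leucine (L), and isoleucine (I) are the branched-chain amino acids.
Matching residues: Val3, Val4, Val5, Leu6, Leu7, Val8, Val12, Leu13, Leu14, Val17.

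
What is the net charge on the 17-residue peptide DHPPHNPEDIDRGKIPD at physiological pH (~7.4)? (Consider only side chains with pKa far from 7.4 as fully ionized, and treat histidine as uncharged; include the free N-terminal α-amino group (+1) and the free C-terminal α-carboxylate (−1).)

Near pH 7.4, K and R contribute +1 each, D and E contribute −1 each, and every other side chain (His included, as stated) is uncharged.
Positive (K, R): R12, K14 → +2.
Negative (D, E): D1, E8, D9, D11, D17 → −5.
The N-terminus (+1) and C-terminus (−1) cancel.
Net charge = (+2) + (−5) = −3.

-3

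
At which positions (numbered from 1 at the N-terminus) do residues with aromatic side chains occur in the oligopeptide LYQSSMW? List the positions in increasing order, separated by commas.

2, 7

F, W, and Y each carry an aromatic ring on the side chain.
Matching residues: Y2, W7.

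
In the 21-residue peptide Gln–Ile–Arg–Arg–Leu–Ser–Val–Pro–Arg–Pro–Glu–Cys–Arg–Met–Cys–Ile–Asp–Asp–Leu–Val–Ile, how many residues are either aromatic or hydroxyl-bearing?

1

Aromatic: F, W, Y. Hydroxyl-bearing: S, T, Y.
Aromatic residues here: none (0).
Hydroxyl-bearing residues here: Ser6 (1).
(Y belongs to both groups, but none appear in this sequence.) Total = 0 + 1 = 1.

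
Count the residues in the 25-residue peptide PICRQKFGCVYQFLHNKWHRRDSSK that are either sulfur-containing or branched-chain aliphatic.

Sulfur-containing: C, M. Branched-chain aliphatic: I, L, V.
Sulfur-containing residues here: C3, C9 (2).
Branched-chain aliphatic residues here: I2, V10, L14 (3).
The two groups share no amino acid, so total = 2 + 3 = 5.

5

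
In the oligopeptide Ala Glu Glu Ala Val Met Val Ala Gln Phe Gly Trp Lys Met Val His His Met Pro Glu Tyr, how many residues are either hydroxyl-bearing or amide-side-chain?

Hydroxyl-bearing: S, T, Y. Amide-side-chain: N, Q.
Hydroxyl-bearing residues here: Tyr21 (1).
Amide-side-chain residues here: Gln9 (1).
The two groups share no amino acid, so total = 1 + 1 = 2.

2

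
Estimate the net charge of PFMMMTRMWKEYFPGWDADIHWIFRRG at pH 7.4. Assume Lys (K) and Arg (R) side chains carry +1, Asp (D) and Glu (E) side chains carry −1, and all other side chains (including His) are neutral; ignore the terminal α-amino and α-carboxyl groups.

+1

Positive (K, R): R7, K10, R25, R26 → +4.
Negative (D, E): E11, D17, D19 → −3.
Net charge = (+4) + (−3) = +1.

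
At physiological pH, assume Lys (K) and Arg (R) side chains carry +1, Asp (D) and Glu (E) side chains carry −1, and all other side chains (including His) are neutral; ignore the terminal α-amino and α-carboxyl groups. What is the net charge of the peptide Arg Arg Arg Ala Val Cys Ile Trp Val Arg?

Positive (K, R): Arg1, Arg2, Arg3, Arg10 → +4.
Negative (D, E): none → −0.
Net charge = (+4) + (−0) = +4.

+4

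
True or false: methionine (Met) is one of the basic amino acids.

K, R, and H are the three residues with basic side chains (ε-amine, guanidinium, and imidazole respectively).
Methionine is not in this group.

False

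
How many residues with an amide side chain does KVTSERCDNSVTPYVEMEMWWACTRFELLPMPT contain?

The amide-side-chain residues are Asn (N) and Gln (Q).
Matching residues: N9.

1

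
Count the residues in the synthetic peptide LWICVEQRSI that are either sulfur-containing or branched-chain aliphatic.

5

Sulfur-containing: C, M. Branched-chain aliphatic: I, L, V.
Sulfur-containing residues here: C4 (1).
Branched-chain aliphatic residues here: L1, I3, V5, I10 (4).
The two groups share no amino acid, so total = 1 + 4 = 5.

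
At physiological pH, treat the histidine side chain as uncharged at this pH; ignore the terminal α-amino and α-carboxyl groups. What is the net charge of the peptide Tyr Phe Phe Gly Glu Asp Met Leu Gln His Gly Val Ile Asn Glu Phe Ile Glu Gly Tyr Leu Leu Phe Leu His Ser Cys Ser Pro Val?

-4

At pH ~7.4 the Lys and Arg side chains are protonated (+1), the Asp and Glu side chains are deprotonated (−1), and with His taken as neutral all other side chains carry no charge.
Positive (K, R): none → +0.
Negative (D, E): Glu5, Asp6, Glu15, Glu18 → −4.
Net charge = (+0) + (−4) = −4.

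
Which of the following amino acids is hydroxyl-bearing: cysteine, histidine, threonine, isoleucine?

Serine (S), threonine (T), and tyrosine (Y) each carry a hydroxyl group on the side chain.
Of the listed options, only threonine belongs to this group.

threonine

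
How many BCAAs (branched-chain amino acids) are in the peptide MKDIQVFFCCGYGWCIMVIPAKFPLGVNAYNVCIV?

The BCAAs are Val, Leu, and Ile — aliphatic side chains with a branch point.
Matching residues: I4, V6, I16, V18, I19, L25, V27, V32, I34, V35.

10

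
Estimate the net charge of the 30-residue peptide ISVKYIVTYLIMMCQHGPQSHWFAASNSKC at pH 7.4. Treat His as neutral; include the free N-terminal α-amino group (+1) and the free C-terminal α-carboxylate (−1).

At pH ~7.4 the Lys and Arg side chains are protonated (+1), the Asp and Glu side chains are deprotonated (−1), and with His taken as neutral all other side chains carry no charge.
Positive (K, R): K4, K29 → +2.
Negative (D, E): none → −0.
The N-terminus (+1) and C-terminus (−1) cancel.
Net charge = (+2) + (−0) = +2.

+2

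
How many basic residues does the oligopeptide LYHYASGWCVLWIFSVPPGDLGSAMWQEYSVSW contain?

K, R, and H are the three residues with basic side chains (ε-amine, guanidinium, and imidazole respectively).
Matching residues: H3.

1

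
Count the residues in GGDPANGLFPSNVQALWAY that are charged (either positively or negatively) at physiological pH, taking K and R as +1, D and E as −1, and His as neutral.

Charged side chains at pH ~7.4: K, R (positive); D, E (negative).
Matching residues: D3.

1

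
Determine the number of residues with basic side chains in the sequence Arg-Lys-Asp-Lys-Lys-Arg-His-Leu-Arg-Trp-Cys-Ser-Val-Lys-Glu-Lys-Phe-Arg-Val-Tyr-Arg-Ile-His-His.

The basic amino acids are Lys (K), Arg (R), and His (H).
Matching residues: Arg1, Lys2, Lys4, Lys5, Arg6, His7, Arg9, Lys14, Lys16, Arg18, Arg21, His23, His24.

13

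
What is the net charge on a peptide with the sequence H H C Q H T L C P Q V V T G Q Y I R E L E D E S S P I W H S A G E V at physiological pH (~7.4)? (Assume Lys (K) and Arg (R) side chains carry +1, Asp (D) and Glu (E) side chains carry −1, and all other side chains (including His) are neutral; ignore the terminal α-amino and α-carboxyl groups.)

-4

Positive (K, R): R18 → +1.
Negative (D, E): E19, E21, D22, E23, E33 → −5.
Net charge = (+1) + (−5) = −4.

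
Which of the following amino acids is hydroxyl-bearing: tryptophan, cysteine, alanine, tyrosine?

tyrosine

The –OH-bearing residues are Ser, Thr (aliphatic alcohols), and Tyr (phenol).
Of the listed options, only tyrosine belongs to this group.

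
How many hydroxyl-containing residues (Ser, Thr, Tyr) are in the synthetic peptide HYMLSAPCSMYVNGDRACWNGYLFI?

5

Matching residues: Y2, S5, S9, Y11, Y22.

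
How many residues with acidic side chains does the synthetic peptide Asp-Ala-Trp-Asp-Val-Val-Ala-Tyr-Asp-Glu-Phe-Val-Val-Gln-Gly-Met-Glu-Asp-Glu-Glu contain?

8

The acidic residues are Asp (D) and Glu (E), whose side chains end in a carboxylate group.
Matching residues: Asp1, Asp4, Asp9, Glu10, Glu17, Asp18, Glu19, Glu20.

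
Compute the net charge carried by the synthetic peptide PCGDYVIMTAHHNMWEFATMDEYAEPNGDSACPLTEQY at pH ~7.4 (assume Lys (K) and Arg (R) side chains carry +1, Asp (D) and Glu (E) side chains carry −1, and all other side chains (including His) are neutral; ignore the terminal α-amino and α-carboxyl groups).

-7

Positive (K, R): none → +0.
Negative (D, E): D4, E16, D21, E22, E25, D29, E36 → −7.
Net charge = (+0) + (−7) = −7.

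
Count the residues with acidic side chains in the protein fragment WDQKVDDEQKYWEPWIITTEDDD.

9

The acidic residues are Asp (D) and Glu (E), whose side chains end in a carboxylate group.
Matching residues: D2, D6, D7, E8, E13, E20, D21, D22, D23.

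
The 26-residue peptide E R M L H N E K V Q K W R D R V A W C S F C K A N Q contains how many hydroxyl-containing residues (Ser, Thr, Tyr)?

1

Matching residues: S20.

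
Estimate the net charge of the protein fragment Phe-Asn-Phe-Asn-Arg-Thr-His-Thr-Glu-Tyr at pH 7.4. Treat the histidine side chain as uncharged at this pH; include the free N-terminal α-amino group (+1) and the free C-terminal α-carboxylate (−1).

The side chains ionized at physiological pH are Lys/Arg (+1) and Asp/Glu (−1); with His treated as neutral, nothing else contributes.
Positive (K, R): Arg5 → +1.
Negative (D, E): Glu9 → −1.
The N-terminus (+1) and C-terminus (−1) cancel.
Net charge = (+1) + (−1) = 0.

0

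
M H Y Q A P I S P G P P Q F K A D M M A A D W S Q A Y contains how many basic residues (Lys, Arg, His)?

2

Matching residues: H2, K15.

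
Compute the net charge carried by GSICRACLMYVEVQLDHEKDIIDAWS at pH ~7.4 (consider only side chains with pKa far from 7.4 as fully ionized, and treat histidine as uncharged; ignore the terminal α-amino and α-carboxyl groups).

-3

At pH ~7.4 the Lys and Arg side chains are protonated (+1), the Asp and Glu side chains are deprotonated (−1), and with His taken as neutral all other side chains carry no charge.
Positive (K, R): R5, K19 → +2.
Negative (D, E): E12, D16, E18, D20, D23 → −5.
Net charge = (+2) + (−5) = −3.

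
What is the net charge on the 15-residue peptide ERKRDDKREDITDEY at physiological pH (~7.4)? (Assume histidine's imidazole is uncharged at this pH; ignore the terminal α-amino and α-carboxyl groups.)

-2

At pH ~7.4 the Lys and Arg side chains are protonated (+1), the Asp and Glu side chains are deprotonated (−1), and with His taken as neutral all other side chains carry no charge.
Positive (K, R): R2, K3, R4, K7, R8 → +5.
Negative (D, E): E1, D5, D6, E9, D10, D13, E14 → −7.
Net charge = (+5) + (−7) = −2.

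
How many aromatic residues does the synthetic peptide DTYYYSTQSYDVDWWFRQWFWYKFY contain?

13

The aromatic amino acids are Phe (F, benzyl), Trp (W, indole), and Tyr (Y, phenol).
Matching residues: Y3, Y4, Y5, Y10, W14, W15, F16, W19, F20, W21, Y22, F24, Y25.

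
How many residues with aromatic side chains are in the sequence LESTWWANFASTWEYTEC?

The aromatic amino acids are Phe (F, benzyl), Trp (W, indole), and Tyr (Y, phenol).
Matching residues: W5, W6, F9, W13, Y15.

5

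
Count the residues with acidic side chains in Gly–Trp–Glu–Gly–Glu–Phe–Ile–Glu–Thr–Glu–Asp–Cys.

The acidic residues are Asp (D) and Glu (E), whose side chains end in a carboxylate group.
Matching residues: Glu3, Glu5, Glu8, Glu10, Asp11.

5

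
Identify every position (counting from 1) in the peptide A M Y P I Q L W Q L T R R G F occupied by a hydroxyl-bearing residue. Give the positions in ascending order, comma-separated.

The –OH-bearing residues are Ser, Thr (aliphatic alcohols), and Tyr (phenol).
Matching residues: Y3, T11.

3, 11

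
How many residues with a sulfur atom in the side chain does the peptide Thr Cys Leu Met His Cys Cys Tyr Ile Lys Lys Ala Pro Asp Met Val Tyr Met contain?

Only Cys (C) and Met (M) have a sulfur atom in the side chain.
Matching residues: Cys2, Met4, Cys6, Cys7, Met15, Met18.

6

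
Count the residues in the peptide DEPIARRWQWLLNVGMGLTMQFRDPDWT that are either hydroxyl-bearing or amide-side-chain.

Hydroxyl-bearing: S, T, Y. Amide-side-chain: N, Q.
Hydroxyl-bearing residues here: T19, T28 (2).
Amide-side-chain residues here: Q9, N13, Q21 (3).
The two groups share no amino acid, so total = 2 + 3 = 5.

5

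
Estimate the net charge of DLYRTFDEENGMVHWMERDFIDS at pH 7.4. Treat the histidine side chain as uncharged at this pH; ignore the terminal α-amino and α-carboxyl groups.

-5

Near pH 7.4, K and R contribute +1 each, D and E contribute −1 each, and every other side chain (His included, as stated) is uncharged.
Positive (K, R): R4, R18 → +2.
Negative (D, E): D1, D7, E8, E9, E17, D19, D22 → −7.
Net charge = (+2) + (−7) = −5.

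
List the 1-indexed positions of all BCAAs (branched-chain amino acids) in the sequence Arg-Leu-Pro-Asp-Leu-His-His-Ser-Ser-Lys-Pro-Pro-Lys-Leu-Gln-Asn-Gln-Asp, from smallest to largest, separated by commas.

2, 5, 14

V, L, and I make up the branched-chain aliphatic group.
Matching residues: Leu2, Leu5, Leu14.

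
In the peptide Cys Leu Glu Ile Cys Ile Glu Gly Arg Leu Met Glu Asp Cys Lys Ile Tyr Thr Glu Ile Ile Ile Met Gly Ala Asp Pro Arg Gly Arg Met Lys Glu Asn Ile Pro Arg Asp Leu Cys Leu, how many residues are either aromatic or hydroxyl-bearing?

2

Aromatic: F, W, Y. Hydroxyl-bearing: S, T, Y.
Aromatic residues here: Tyr17 (1).
Hydroxyl-bearing residues here: Tyr17, Thr18 (2).
Y is in both groups, so the 1 Y residue must not be double-counted.
Total = 1 + 2 − 1 = 2.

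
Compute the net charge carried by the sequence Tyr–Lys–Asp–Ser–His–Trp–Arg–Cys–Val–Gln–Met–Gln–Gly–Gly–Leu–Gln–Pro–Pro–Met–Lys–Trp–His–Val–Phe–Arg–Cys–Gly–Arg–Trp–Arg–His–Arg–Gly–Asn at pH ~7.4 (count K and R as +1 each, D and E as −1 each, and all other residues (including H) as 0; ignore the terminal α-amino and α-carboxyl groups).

Positive (K, R): Lys2, Arg7, Lys20, Arg25, Arg28, Arg30, Arg32 → +7.
Negative (D, E): Asp3 → −1.
Net charge = (+7) + (−1) = +6.

+6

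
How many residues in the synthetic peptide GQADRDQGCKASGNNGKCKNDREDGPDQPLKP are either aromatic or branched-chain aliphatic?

1

Aromatic: F, W, Y. Branched-chain aliphatic: I, L, V.
Aromatic residues here: none (0).
Branched-chain aliphatic residues here: L30 (1).
The two groups share no amino acid, so total = 0 + 1 = 1.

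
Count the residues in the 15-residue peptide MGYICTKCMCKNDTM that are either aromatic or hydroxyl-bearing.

Aromatic: F, W, Y. Hydroxyl-bearing: S, T, Y.
Aromatic residues here: Y3 (1).
Hydroxyl-bearing residues here: Y3, T6, T14 (3).
Y is in both groups, so the 1 Y residue must not be double-counted.
Total = 1 + 3 − 1 = 3.

3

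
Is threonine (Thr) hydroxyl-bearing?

Yes

S, T, and Y are the three residues with a side-chain hydroxyl.
Threonine is in this group.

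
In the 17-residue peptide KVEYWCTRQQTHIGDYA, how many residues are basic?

3

The basic amino acids are Lys (K), Arg (R), and His (H).
Matching residues: K1, R8, H12.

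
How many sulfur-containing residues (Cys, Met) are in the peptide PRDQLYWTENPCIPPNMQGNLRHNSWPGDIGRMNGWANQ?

3

Matching residues: C12, M17, M33.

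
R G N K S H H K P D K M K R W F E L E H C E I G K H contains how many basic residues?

Lysine (K), arginine (R), and histidine (H) have basic, nitrogen-containing side chains.
Matching residues: R1, K4, H6, H7, K8, K11, K13, R14, H20, K25, H26.

11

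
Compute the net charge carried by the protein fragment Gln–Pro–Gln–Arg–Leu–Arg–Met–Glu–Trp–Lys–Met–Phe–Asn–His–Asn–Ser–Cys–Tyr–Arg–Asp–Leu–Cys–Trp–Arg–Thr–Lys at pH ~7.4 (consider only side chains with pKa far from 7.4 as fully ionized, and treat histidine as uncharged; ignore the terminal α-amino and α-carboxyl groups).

The side chains ionized at physiological pH are Lys/Arg (+1) and Asp/Glu (−1); with His treated as neutral, nothing else contributes.
Positive (K, R): Arg4, Arg6, Lys10, Arg19, Arg24, Lys26 → +6.
Negative (D, E): Glu8, Asp20 → −2.
Net charge = (+6) + (−2) = +4.

+4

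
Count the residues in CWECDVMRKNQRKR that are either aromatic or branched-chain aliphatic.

2

Aromatic: F, W, Y. Branched-chain aliphatic: I, L, V.
Aromatic residues here: W2 (1).
Branched-chain aliphatic residues here: V6 (1).
The two groups share no amino acid, so total = 1 + 1 = 2.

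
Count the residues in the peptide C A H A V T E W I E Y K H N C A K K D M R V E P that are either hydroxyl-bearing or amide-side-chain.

Hydroxyl-bearing: S, T, Y. Amide-side-chain: N, Q.
Hydroxyl-bearing residues here: T6, Y11 (2).
Amide-side-chain residues here: N14 (1).
The two groups share no amino acid, so total = 2 + 1 = 3.

3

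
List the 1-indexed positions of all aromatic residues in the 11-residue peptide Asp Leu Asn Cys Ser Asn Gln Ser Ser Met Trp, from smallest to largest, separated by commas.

Phenylalanine (F), tryptophan (W), and tyrosine (Y) have aromatic ring side chains.
Matching residues: Trp11.

11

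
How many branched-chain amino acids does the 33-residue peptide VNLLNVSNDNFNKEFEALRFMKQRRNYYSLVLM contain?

The BCAAs are Val, Leu, and Ile — aliphatic side chains with a branch point.
Matching residues: V1, L3, L4, V6, L18, L30, V31, L32.

8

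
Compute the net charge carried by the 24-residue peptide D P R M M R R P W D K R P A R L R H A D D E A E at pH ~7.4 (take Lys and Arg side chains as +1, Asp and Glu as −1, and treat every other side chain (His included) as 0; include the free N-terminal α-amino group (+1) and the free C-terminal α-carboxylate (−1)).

+1

Positive (K, R): R3, R6, R7, K11, R12, R15, R17 → +7.
Negative (D, E): D1, D10, D20, D21, E22, E24 → −6.
The N-terminus (+1) and C-terminus (−1) cancel.
Net charge = (+7) + (−6) = +1.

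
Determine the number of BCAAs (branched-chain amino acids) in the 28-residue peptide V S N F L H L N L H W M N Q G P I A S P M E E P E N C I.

6

The BCAAs are Val, Leu, and Ile — aliphatic side chains with a branch point.
Matching residues: V1, L5, L7, L9, I17, I28.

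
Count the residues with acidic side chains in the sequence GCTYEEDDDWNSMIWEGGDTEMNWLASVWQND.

The acidic residues are Asp (D) and Glu (E), whose side chains end in a carboxylate group.
Matching residues: E5, E6, D7, D8, D9, E16, D19, E21, D32.

9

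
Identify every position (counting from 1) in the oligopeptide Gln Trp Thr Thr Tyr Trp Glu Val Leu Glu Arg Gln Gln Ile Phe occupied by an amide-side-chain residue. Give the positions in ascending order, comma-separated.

The amide-side-chain residues are Asn (N) and Gln (Q).
Matching residues: Gln1, Gln12, Gln13.

1, 12, 13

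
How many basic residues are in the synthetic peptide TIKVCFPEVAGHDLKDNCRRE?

5

K, R, and H are the three residues with basic side chains (ε-amine, guanidinium, and imidazole respectively).
Matching residues: K3, H12, K15, R19, R20.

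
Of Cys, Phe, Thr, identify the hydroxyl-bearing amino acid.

The –OH-bearing residues are Ser, Thr (aliphatic alcohols), and Tyr (phenol).
Of the listed options, only Thr belongs to this group.

Thr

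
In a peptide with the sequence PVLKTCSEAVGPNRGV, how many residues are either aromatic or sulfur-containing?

1

Aromatic: F, W, Y. Sulfur-containing: C, M.
Aromatic residues here: none (0).
Sulfur-containing residues here: C6 (1).
The two groups share no amino acid, so total = 0 + 1 = 1.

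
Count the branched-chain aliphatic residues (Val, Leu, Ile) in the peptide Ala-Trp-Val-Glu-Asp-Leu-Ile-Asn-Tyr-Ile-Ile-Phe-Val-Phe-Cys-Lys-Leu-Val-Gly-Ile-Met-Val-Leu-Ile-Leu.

Matching residues: Val3, Leu6, Ile7, Ile10, Ile11, Val13, Leu17, Val18, Ile20, Val22, Leu23, Ile24, Leu25.

13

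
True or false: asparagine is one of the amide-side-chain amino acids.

Only N (asparagine) and Q (glutamine) carry a side-chain carboxamide.
Asparagine is in this group.

True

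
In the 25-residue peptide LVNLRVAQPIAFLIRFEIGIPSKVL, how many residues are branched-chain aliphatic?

V, L, and I make up the branched-chain aliphatic group.
Matching residues: L1, V2, L4, V6, I10, L13, I14, I18, I20, V24, L25.

11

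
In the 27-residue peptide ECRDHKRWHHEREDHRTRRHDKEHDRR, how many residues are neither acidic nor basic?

Acidic: D, E. Basic: K, R, H. All other residues are neither.
Matching residues: C2, W8, T17.

3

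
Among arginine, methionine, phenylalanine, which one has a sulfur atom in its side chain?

Cysteine (C, thiol) and methionine (M, thioether) are the two sulfur-containing amino acids.
Of the listed options, only methionine belongs to this group.

methionine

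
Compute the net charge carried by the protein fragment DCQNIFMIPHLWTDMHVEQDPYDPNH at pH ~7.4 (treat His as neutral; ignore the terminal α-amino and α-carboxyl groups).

At pH ~7.4 the Lys and Arg side chains are protonated (+1), the Asp and Glu side chains are deprotonated (−1), and with His taken as neutral all other side chains carry no charge.
Positive (K, R): none → +0.
Negative (D, E): D1, D14, E18, D20, D23 → −5.
Net charge = (+0) + (−5) = −5.

-5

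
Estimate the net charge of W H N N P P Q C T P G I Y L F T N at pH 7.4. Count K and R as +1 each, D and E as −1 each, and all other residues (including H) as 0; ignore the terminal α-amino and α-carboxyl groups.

0

Positive (K, R): none → +0.
Negative (D, E): none → −0.
Net charge = (+0) + (−0) = 0.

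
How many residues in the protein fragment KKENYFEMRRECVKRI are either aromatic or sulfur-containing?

Aromatic: F, W, Y. Sulfur-containing: C, M.
Aromatic residues here: Y5, F6 (2).
Sulfur-containing residues here: M8, C12 (2).
The two groups share no amino acid, so total = 2 + 2 = 4.

4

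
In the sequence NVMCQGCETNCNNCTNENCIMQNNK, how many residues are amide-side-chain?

10

Asparagine (N) and glutamine (Q) have uncharged amide side chains.
Matching residues: N1, Q5, N10, N12, N13, N16, N18, Q22, N23, N24.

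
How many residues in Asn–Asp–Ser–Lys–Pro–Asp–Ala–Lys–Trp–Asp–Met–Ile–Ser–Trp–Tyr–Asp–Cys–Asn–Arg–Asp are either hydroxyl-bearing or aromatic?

Hydroxyl-bearing: S, T, Y. Aromatic: F, W, Y.
Hydroxyl-bearing residues here: Ser3, Ser13, Tyr15 (3).
Aromatic residues here: Trp9, Trp14, Tyr15 (3).
Y is in both groups, so the 1 Y residue must not be double-counted.
Total = 3 + 3 − 1 = 5.

5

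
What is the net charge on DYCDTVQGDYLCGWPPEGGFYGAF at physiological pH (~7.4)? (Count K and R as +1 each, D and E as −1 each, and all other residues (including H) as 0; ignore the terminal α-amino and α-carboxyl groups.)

-4

Positive (K, R): none → +0.
Negative (D, E): D1, D4, D9, E17 → −4.
Net charge = (+0) + (−4) = −4.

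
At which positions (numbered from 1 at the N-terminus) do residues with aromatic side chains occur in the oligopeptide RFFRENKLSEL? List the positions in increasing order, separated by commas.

2, 3

The aromatic amino acids are Phe (F, benzyl), Trp (W, indole), and Tyr (Y, phenol).
Matching residues: F2, F3.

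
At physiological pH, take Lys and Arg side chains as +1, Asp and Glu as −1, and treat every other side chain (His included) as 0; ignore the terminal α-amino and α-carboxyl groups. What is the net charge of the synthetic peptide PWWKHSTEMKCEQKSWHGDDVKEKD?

-1

Positive (K, R): K4, K10, K14, K22, K24 → +5.
Negative (D, E): E8, E12, D19, D20, E23, D25 → −6.
Net charge = (+5) + (−6) = −1.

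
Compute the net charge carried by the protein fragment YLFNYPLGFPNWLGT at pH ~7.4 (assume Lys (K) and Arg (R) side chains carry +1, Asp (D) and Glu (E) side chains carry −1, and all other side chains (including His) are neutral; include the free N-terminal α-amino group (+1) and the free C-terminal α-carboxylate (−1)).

Positive (K, R): none → +0.
Negative (D, E): none → −0.
The N-terminus (+1) and C-terminus (−1) cancel.
Net charge = (+0) + (−0) = 0.

0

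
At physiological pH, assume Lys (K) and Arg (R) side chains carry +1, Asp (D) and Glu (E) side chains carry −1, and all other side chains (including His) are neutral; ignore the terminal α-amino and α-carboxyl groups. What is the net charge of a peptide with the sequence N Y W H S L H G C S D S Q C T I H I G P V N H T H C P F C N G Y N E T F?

-2

Positive (K, R): none → +0.
Negative (D, E): D11, E34 → −2.
Net charge = (+0) + (−2) = −2.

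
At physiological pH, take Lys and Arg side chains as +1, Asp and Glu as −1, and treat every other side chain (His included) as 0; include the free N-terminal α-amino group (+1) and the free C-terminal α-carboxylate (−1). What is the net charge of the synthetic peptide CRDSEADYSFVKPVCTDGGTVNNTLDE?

Positive (K, R): R2, K12 → +2.
Negative (D, E): D3, E5, D7, D17, D26, E27 → −6.
The N-terminus (+1) and C-terminus (−1) cancel.
Net charge = (+2) + (−6) = −4.

-4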